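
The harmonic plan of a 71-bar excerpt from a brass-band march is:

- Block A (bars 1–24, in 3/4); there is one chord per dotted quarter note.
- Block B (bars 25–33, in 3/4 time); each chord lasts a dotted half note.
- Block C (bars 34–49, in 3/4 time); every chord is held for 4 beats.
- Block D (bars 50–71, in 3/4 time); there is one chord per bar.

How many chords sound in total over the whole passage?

91 chords

A: 24 bars × 3 beats = 72 beats; 1.5 beats/chord → 48 chords.
B: 9 bars × 3 beats = 27 beats; 3 beats/chord → 9 chords.
C: 16 bars × 3 beats = 48 beats; 4 beats/chord → 12 chords.
D: 22 bars × 3 beats = 66 beats; 3 beats/chord → 22 chords.
Total: 48 + 9 + 12 + 22 = 91.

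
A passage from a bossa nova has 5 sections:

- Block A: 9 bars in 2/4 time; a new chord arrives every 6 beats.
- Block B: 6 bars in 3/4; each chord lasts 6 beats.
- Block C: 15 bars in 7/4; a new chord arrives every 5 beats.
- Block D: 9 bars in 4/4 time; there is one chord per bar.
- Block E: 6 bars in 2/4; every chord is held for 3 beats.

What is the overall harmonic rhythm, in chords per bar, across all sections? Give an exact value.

8/9 chords per bar

A: 9 × 2 = 18 beats ÷ 6 = 3 chords.
B: 6 × 3 = 18 beats ÷ 6 = 3 chords.
C: 15 × 7 = 105 beats ÷ 5 = 21 chords.
D: 9 × 4 = 36 beats ÷ 4 = 9 chords.
E: 6 × 2 = 12 beats ÷ 3 = 4 chords.
Overall: 40 chords over 45 bars → 40/45 = 8/9 chords per bar.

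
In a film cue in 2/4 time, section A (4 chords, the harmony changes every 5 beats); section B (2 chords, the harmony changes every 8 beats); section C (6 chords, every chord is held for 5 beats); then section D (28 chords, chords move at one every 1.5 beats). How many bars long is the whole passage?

A: 4 × 5 = 20 beats = 10 bars.
B: 2 × 8 = 16 beats = 8 bars.
C: 6 × 5 = 30 beats = 15 bars.
D: 28 × 1.5 = 42 beats = 21 bars.
Total: 10 + 8 + 15 + 21 = 54 bars.

54 bars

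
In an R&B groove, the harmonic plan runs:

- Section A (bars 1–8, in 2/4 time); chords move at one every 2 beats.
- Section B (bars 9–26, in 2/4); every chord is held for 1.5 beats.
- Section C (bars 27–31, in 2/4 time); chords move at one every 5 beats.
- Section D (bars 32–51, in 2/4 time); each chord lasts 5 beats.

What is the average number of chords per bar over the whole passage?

14/17 chords per bar

A: 8 × 2 = 16 beats ÷ 2 = 8 chords.
B: 18 × 2 = 36 beats ÷ 1.5 = 24 chords.
C: 5 × 2 = 10 beats ÷ 5 = 2 chords.
D: 20 × 2 = 40 beats ÷ 5 = 8 chords.
Overall: 42 chords over 51 bars → 42/51 = 14/17 chords per bar.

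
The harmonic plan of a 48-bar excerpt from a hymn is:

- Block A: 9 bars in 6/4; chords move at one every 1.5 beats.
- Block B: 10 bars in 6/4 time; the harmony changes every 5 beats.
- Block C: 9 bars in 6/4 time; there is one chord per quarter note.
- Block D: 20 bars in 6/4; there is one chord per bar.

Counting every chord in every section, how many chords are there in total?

A: 9·6 = 54 beats, 54/1.5 = 36 chords.
B: 10·6 = 60 beats, 60/5 = 12 chords.
C: 9·6 = 54 beats, 54/1 = 54 chords.
D: 20·6 = 120 beats, 120/6 = 20 chords.
Total: 36 + 12 + 54 + 20 = 122.

122 chords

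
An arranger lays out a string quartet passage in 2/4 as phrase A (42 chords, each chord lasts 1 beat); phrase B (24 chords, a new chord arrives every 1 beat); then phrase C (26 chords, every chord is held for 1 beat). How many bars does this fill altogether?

46 bars

A: 42 × 1 = 42 beats = 21 bars.
B: 24 × 1 = 24 beats = 12 bars.
C: 26 × 1 = 26 beats = 13 bars.
Total: 21 + 12 + 13 = 46 bars.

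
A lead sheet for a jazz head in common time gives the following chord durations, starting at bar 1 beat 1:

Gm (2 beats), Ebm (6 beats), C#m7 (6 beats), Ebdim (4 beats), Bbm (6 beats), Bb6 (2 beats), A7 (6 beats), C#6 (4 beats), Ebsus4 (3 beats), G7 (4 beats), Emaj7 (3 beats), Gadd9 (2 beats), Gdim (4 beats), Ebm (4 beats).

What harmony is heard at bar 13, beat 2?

Beat 2 of bar 13 is beat (13−1)×4 + 2 = 50 overall.
Running totals: Gm ends at 2, Ebm ends at 8, C#m7 ends at 14, Ebdim ends at 18, Bbm ends at 24, Bb6 ends at 26, A7 ends at 32, C#6 ends at 36, Ebsus4 ends at 39, G7 ends at 43, Emaj7 ends at 46, Gadd9 ends at 48, Gdim ends at 52.
Beat 50 falls within Gdim.

Gdim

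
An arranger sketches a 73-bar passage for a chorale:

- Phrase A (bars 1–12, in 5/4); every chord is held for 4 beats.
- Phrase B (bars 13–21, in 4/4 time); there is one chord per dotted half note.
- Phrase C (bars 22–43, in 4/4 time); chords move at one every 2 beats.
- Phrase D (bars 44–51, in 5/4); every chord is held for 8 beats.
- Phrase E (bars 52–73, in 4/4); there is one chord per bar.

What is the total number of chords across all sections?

98 chords

A: 12 bars × 5 beats = 60 beats; 4 beats/chord → 15 chords.
B: 9 bars × 4 beats = 36 beats; 3 beats/chord → 12 chords.
C: 22 bars × 4 beats = 88 beats; 2 beats/chord → 44 chords.
D: 8 bars × 5 beats = 40 beats; 8 beats/chord → 5 chords.
E: 22 bars × 4 beats = 88 beats; 4 beats/chord → 22 chords.
Total: 15 + 12 + 44 + 5 + 22 = 98.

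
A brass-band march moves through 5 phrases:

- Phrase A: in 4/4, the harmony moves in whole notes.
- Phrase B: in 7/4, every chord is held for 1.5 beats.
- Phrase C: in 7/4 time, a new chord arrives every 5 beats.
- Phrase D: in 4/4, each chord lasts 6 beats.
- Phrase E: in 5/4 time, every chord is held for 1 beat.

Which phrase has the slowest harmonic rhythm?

A: 4 beats/bar ÷ 4 beats/chord = 1 chord/bar.
B: 7 beats/bar ÷ 1.5 beats/chord = 14/3 chords/bar.
C: 7 beats/bar ÷ 5 beats/chord = 1.4 chords/bar.
D: 4 beats/bar ÷ 6 beats/chord = 2/3 chords/bar.
E: 5 beats/bar ÷ 1 beat/chord = 5 chords/bar.
Slowest is D at 2/3 chords/bar.

Phrase D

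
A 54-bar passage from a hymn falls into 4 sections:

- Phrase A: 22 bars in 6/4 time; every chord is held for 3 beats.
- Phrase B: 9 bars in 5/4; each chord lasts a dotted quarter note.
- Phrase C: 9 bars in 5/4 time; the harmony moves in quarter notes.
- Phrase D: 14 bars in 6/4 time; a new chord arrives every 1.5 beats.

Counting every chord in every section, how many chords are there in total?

A: 22 bars × 6 beats = 132 beats; 3 beats/chord → 44 chords.
B: 9 bars × 5 beats = 45 beats; 1.5 beats/chord → 30 chords.
C: 9 bars × 5 beats = 45 beats; 1 beat/chord → 45 chords.
D: 14 bars × 6 beats = 84 beats; 1.5 beats/chord → 56 chords.
Total: 44 + 30 + 45 + 56 = 175.

175 chords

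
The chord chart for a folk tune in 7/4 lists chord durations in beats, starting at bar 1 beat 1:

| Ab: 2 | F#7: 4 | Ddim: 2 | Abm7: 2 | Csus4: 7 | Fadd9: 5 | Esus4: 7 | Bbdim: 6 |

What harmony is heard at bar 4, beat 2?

Beat 2 of bar 4 is beat (4−1)×7 + 2 = 23 overall.
Running totals: Ab ends at 2, F#7 ends at 6, Ddim ends at 8, Abm7 ends at 10, Csus4 ends at 17, Fadd9 ends at 22, Esus4 ends at 29.
Beat 23 falls within Esus4.

Esus4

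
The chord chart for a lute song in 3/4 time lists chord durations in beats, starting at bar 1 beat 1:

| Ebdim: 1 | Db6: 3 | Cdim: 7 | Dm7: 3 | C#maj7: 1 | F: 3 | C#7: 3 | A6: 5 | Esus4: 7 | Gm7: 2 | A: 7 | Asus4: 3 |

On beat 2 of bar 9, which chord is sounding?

A6

Beat 2 of bar 9 is beat (9−1)×3 + 2 = 26 overall.
Running totals: Ebdim ends at 1, Db6 ends at 4, Cdim ends at 11, Dm7 ends at 14, C#maj7 ends at 15, F ends at 18, C#7 ends at 21, A6 ends at 26.
Beat 26 falls within A6.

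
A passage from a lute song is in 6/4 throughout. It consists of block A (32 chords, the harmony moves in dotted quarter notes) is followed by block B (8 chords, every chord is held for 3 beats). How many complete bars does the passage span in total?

A: 32 × 1.5 = 48 beats = 8 bars.
B: 8 × 3 = 24 beats = 4 bars.
Total: 8 + 4 = 12 bars.

12 bars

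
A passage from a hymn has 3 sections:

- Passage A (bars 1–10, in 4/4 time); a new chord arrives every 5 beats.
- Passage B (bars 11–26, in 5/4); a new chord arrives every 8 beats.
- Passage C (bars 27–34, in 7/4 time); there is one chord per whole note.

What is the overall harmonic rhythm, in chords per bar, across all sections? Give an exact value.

A: 10 bars of 4 beats is 40 beats; at 5 beats each that's 8 chords.
B: 16 bars of 5 beats is 80 beats; at 8 beats each that's 10 chords.
C: 8 bars of 7 beats is 56 beats; at 4 beats each that's 14 chords.
Overall: 32 chords over 34 bars → 32/34 = 16/17 chords per bar.

16/17 chords per bar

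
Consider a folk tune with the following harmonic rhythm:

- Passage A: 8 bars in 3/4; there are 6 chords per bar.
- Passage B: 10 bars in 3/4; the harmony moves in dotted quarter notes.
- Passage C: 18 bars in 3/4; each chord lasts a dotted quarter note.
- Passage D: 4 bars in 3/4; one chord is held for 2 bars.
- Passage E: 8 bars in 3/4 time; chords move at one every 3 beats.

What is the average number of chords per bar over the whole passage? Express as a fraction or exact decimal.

A: 8 × 3 = 24 beats ÷ 0.5 = 48 chords.
B: 10 × 3 = 30 beats ÷ 1.5 = 20 chords.
C: 18 × 3 = 54 beats ÷ 1.5 = 36 chords.
D: 4 × 3 = 12 beats ÷ 6 = 2 chords.
E: 8 × 3 = 24 beats ÷ 3 = 8 chords.
Overall: 114 chords over 48 bars → 114/48 = 2.375 chords per bar.

2.375 chords per bar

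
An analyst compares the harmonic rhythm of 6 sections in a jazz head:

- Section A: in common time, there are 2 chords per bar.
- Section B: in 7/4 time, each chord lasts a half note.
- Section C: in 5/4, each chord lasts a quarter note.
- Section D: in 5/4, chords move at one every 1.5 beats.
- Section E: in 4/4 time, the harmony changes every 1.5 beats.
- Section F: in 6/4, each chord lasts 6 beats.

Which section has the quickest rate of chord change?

Section C

A: each chord is 2 beats in 4/4, so 2 per bar.
B: each chord is 2 beats in 7/4, so 3.5 per bar.
C: each chord is 1 beat in 5/4, so 5 per bar.
D: each chord is 1.5 beats in 5/4, so 10/3 per bar.
E: each chord is 1.5 beats in 4/4, so 8/3 per bar.
F: each chord is 6 beats in 6/4, so 1 per bar.
Fastest is C at 5 chords/bar.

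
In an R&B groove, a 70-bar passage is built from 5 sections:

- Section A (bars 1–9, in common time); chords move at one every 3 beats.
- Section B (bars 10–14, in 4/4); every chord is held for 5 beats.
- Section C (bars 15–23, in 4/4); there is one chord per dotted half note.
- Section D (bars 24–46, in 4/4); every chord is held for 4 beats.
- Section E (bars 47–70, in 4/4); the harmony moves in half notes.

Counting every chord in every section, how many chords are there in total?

A: 9 bars × 4 beats = 36 beats; 3 beats/chord → 12 chords.
B: 5 bars × 4 beats = 20 beats; 5 beats/chord → 4 chords.
C: 9 bars × 4 beats = 36 beats; 3 beats/chord → 12 chords.
D: 23 bars × 4 beats = 92 beats; 4 beats/chord → 23 chords.
E: 24 bars × 4 beats = 96 beats; 2 beats/chord → 48 chords.
Total: 12 + 4 + 12 + 23 + 48 = 99.

99 chords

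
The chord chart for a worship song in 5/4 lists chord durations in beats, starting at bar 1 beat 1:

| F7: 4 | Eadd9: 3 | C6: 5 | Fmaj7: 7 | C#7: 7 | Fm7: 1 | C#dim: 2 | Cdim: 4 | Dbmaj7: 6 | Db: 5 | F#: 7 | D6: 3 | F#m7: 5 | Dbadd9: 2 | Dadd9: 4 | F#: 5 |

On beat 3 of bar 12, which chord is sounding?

Beat 3 of bar 12 is beat (12−1)×5 + 3 = 58 overall.
Running totals: F7 ends at 4, Eadd9 ends at 7, C6 ends at 12, Fmaj7 ends at 19, C#7 ends at 26, Fm7 ends at 27, C#dim ends at 29, Cdim ends at 33, Dbmaj7 ends at 39, Db ends at 44, F# ends at 51, D6 ends at 54, F#m7 ends at 59.
Beat 58 falls within F#m7.

F#m7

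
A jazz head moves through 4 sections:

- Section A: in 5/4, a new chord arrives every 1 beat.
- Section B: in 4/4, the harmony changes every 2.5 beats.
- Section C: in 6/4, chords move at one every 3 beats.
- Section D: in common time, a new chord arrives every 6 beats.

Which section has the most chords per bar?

A: 5/1 = 5 chords/bar.
B: 4/2.5 = 1.6 chords/bar.
C: 6/3 = 2 chords/bar.
D: 4/6 = 2/3 chords/bar.
Fastest is A at 5 chords/bar.

Section A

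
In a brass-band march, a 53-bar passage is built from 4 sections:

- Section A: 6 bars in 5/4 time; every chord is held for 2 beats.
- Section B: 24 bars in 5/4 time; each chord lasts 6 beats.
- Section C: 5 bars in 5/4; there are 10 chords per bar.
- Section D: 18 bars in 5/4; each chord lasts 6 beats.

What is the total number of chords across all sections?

100 chords

A: 6·5 = 30 beats, 30/2 = 15 chords.
B: 24·5 = 120 beats, 120/6 = 20 chords.
C: 5·5 = 25 beats, 25/0.5 = 50 chords.
D: 18·5 = 90 beats, 90/6 = 15 chords.
Total: 15 + 20 + 50 + 15 = 100.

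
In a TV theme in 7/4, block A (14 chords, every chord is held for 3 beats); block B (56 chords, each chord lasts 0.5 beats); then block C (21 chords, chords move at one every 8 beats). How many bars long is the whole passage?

34 bars

A: 14 × 3 = 42 beats = 6 bars.
B: 56 × 0.5 = 28 beats = 4 bars.
C: 21 × 8 = 168 beats = 24 bars.
Total: 6 + 4 + 24 = 34 bars.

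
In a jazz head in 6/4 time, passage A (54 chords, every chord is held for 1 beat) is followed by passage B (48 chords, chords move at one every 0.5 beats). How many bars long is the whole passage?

13 bars

A: 54 × 1 = 54 beats = 9 bars.
B: 48 × 0.5 = 24 beats = 4 bars.
Total: 9 + 4 = 13 bars.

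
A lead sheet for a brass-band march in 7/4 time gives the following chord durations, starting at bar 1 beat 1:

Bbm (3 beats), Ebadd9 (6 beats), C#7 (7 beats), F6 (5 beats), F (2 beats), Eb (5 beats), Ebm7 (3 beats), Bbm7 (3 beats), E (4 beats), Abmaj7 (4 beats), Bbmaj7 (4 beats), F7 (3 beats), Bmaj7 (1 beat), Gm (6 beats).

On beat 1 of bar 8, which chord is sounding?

Bmaj7

Beat 1 of bar 8 is beat (8−1)×7 + 1 = 50 overall.
Running totals: Bbm ends at 3, Ebadd9 ends at 9, C#7 ends at 16, F6 ends at 21, F ends at 23, Eb ends at 28, Ebm7 ends at 31, Bbm7 ends at 34, E ends at 38, Abmaj7 ends at 42, Bbmaj7 ends at 46, F7 ends at 49, Bmaj7 ends at 50.
Beat 50 falls within Bmaj7.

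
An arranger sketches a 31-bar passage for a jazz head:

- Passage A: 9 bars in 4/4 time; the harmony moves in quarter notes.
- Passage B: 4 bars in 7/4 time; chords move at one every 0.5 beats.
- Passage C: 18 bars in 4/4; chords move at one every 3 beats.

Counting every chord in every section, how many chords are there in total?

116 chords

A: 9·4 = 36 beats, 36/1 = 36 chords.
B: 4·7 = 28 beats, 28/0.5 = 56 chords.
C: 18·4 = 72 beats, 72/3 = 24 chords.
Total: 36 + 56 + 24 = 116.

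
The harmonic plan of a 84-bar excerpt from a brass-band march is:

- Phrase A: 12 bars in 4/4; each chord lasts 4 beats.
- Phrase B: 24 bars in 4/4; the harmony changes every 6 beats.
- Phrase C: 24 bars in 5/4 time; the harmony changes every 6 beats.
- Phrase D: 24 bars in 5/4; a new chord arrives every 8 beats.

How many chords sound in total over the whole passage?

A: 12·4 = 48 beats, 48/4 = 12 chords.
B: 24·4 = 96 beats, 96/6 = 16 chords.
C: 24·5 = 120 beats, 120/6 = 20 chords.
D: 24·5 = 120 beats, 120/8 = 15 chords.
Total: 12 + 16 + 20 + 15 = 63.

63 chords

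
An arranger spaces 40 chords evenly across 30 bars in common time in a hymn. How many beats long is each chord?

30 bars × 4 beats/bar = 120 beats total.
120 beats ÷ 40 chords = 3 beats per chord.
(That is a dotted half note.)

3 beats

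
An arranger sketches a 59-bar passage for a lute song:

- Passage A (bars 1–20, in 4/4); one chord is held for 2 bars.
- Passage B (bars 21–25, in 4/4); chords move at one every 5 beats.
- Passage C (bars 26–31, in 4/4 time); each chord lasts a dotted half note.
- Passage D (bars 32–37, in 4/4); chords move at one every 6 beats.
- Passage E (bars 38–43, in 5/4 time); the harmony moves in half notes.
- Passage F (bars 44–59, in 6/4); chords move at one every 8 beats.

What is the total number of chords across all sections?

A: 20·4 = 80 beats, 80/8 = 10 chords.
B: 5·4 = 20 beats, 20/5 = 4 chords.
C: 6·4 = 24 beats, 24/3 = 8 chords.
D: 6·4 = 24 beats, 24/6 = 4 chords.
E: 6·5 = 30 beats, 30/2 = 15 chords.
F: 16·6 = 96 beats, 96/8 = 12 chords.
Total: 10 + 4 + 8 + 4 + 15 + 12 = 53.

53 chords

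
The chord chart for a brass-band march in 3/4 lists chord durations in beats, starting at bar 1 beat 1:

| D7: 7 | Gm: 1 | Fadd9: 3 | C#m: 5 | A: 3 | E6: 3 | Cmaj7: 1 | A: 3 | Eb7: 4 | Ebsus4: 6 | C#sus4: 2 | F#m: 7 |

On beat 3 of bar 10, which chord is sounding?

Beat 3 of bar 10 is beat (10−1)×3 + 3 = 30 overall.
Running totals: D7 ends at 7, Gm ends at 8, Fadd9 ends at 11, C#m ends at 16, A ends at 19, E6 ends at 22, Cmaj7 ends at 23, A ends at 26, Eb7 ends at 30.
Beat 30 falls within Eb7.

Eb7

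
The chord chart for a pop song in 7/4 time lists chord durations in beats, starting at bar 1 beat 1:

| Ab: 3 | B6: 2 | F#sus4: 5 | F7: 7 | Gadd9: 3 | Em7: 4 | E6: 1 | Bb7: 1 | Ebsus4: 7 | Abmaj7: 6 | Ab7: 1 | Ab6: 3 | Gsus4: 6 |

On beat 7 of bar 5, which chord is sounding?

Beat 7 of bar 5 is beat (5−1)×7 + 7 = 35 overall.
Running totals: Ab ends at 3, B6 ends at 5, F#sus4 ends at 10, F7 ends at 17, Gadd9 ends at 20, Em7 ends at 24, E6 ends at 25, Bb7 ends at 26, Ebsus4 ends at 33, Abmaj7 ends at 39.
Beat 35 falls within Abmaj7.

Abmaj7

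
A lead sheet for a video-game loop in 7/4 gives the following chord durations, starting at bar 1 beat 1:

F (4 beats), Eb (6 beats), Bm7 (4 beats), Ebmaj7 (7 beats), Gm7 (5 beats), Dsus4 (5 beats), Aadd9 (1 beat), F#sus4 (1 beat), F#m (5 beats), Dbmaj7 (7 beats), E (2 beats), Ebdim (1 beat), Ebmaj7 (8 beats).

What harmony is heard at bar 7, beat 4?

Beat 4 of bar 7 is beat (7−1)×7 + 4 = 46 overall.
Running totals: F ends at 4, Eb ends at 10, Bm7 ends at 14, Ebmaj7 ends at 21, Gm7 ends at 26, Dsus4 ends at 31, Aadd9 ends at 32, F#sus4 ends at 33, F#m ends at 38, Dbmaj7 ends at 45, E ends at 47.
Beat 46 falls within E.

E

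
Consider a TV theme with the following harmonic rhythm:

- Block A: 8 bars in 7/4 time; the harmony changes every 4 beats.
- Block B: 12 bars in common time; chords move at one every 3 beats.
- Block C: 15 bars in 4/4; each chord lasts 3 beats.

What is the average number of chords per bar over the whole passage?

10/7 chords per bar

A: 8 × 7 = 56 beats ÷ 4 = 14 chords.
B: 12 × 4 = 48 beats ÷ 3 = 16 chords.
C: 15 × 4 = 60 beats ÷ 3 = 20 chords.
Overall: 50 chords over 35 bars → 50/35 = 10/7 chords per bar.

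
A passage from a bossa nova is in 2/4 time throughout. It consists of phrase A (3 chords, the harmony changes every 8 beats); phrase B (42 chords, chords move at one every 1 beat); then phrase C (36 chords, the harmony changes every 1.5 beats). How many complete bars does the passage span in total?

60 bars

A: 3 × 8 = 24 beats = 12 bars.
B: 42 × 1 = 42 beats = 21 bars.
C: 36 × 1.5 = 54 beats = 27 bars.
Total: 12 + 21 + 27 = 60 bars.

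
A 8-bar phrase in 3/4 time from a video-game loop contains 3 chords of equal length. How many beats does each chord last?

8 beats

8 bars × 3 beats/bar = 24 beats total.
24 beats ÷ 3 chords = 8 beats per chord.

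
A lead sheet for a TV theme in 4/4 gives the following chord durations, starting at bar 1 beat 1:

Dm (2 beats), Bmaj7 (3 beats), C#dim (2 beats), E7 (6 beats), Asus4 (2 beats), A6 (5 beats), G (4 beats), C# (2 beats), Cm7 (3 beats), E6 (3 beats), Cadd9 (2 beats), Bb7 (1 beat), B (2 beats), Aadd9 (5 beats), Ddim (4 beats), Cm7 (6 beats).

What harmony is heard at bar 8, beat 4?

E6

Beat 4 of bar 8 is beat (8−1)×4 + 4 = 32 overall.
Running totals: Dm ends at 2, Bmaj7 ends at 5, C#dim ends at 7, E7 ends at 13, Asus4 ends at 15, A6 ends at 20, G ends at 24, C# ends at 26, Cm7 ends at 29, E6 ends at 32.
Beat 32 falls within E6.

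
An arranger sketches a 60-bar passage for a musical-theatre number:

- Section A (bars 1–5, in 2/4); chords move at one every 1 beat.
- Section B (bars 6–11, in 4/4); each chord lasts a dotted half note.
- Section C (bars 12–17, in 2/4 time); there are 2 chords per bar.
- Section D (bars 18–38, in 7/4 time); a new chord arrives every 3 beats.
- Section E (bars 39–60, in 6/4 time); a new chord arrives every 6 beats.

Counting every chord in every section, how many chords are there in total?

101 chords

A: 5·2 = 10 beats, 10/1 = 10 chords.
B: 6·4 = 24 beats, 24/3 = 8 chords.
C: 6·2 = 12 beats, 12/1 = 12 chords.
D: 21·7 = 147 beats, 147/3 = 49 chords.
E: 22·6 = 132 beats, 132/6 = 22 chords.
Total: 10 + 8 + 12 + 49 + 22 = 101.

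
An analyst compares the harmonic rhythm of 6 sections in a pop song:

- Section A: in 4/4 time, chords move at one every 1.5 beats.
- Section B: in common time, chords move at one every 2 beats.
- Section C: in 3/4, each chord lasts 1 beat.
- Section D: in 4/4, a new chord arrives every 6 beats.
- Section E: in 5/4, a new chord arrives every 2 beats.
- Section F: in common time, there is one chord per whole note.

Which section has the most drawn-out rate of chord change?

A: each chord is 1.5 beats in 4/4, so 8/3 per bar.
B: each chord is 2 beats in 4/4, so 2 per bar.
C: each chord is 1 beat in 3/4, so 3 per bar.
D: each chord is 6 beats in 4/4, so 2/3 per bar.
E: each chord is 2 beats in 5/4, so 2.5 per bar.
F: each chord is 4 beats in 4/4, so 1 per bar.
Slowest is D at 2/3 chords/bar.

Section D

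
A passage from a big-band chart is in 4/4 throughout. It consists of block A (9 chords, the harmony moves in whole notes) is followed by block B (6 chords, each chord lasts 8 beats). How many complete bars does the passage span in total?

21 bars

A: 9 × 4 = 36 beats = 9 bars.
B: 6 × 8 = 48 beats = 12 bars.
Total: 9 + 12 = 21 bars.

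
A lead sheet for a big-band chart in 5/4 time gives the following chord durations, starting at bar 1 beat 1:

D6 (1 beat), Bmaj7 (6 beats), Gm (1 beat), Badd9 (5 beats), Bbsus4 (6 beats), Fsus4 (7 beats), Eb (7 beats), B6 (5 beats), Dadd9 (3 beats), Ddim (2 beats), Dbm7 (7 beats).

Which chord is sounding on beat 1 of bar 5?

Fsus4

Beat 1 of bar 5 is beat (5−1)×5 + 1 = 21 overall.
Running totals: D6 ends at 1, Bmaj7 ends at 7, Gm ends at 8, Badd9 ends at 13, Bbsus4 ends at 19, Fsus4 ends at 26.
Beat 21 falls within Fsus4.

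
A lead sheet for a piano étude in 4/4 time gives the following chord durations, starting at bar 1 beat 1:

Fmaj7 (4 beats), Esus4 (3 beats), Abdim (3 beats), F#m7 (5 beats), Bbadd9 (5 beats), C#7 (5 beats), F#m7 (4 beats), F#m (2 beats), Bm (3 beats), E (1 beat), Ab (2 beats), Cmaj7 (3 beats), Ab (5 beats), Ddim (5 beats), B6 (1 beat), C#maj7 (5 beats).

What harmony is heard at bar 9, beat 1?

Bm

Beat 1 of bar 9 is beat (9−1)×4 + 1 = 33 overall.
Running totals: Fmaj7 ends at 4, Esus4 ends at 7, Abdim ends at 10, F#m7 ends at 15, Bbadd9 ends at 20, C#7 ends at 25, F#m7 ends at 29, F#m ends at 31, Bm ends at 34.
Beat 33 falls within Bm.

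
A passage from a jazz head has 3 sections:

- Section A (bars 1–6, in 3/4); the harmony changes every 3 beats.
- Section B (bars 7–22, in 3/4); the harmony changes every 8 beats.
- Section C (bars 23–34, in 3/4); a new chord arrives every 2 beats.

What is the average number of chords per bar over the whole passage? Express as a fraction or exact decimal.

15/17 chords per bar

A: 6 bars of 3 beats is 18 beats; at 3 beats each that's 6 chords.
B: 16 bars of 3 beats is 48 beats; at 8 beats each that's 6 chords.
C: 12 bars of 3 beats is 36 beats; at 2 beats each that's 18 chords.
Overall: 30 chords over 34 bars → 30/34 = 15/17 chords per bar.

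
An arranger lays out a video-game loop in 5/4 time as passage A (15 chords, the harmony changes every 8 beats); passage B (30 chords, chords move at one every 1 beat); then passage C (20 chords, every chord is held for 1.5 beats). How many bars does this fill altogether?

A: 15 × 8 = 120 beats = 24 bars.
B: 30 × 1 = 30 beats = 6 bars.
C: 20 × 1.5 = 30 beats = 6 bars.
Total: 24 + 6 + 6 = 36 bars.

36 bars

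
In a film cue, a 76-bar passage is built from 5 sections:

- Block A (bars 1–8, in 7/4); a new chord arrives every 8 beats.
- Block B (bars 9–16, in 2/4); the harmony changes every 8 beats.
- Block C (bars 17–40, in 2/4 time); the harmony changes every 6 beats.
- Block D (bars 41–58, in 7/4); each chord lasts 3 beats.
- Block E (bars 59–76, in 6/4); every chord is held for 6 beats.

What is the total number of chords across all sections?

77 chords

A has 56 beats and chords last 8 each, so 7 chords.
B has 16 beats and chords last 8 each, so 2 chords.
C has 48 beats and chords last 6 each, so 8 chords.
D has 126 beats and chords last 3 each, so 42 chords.
E has 108 beats and chords last 6 each, so 18 chords.
Total: 7 + 2 + 8 + 42 + 18 = 77.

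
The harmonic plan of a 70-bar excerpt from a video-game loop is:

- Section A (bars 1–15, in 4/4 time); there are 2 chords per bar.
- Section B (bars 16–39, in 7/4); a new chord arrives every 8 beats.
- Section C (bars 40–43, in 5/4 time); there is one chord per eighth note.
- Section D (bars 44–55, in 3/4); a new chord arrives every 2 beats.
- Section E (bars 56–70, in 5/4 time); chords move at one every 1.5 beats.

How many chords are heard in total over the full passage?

159 chords

A: 15·4 = 60 beats, 60/2 = 30 chords.
B: 24·7 = 168 beats, 168/8 = 21 chords.
C: 4·5 = 20 beats, 20/0.5 = 40 chords.
D: 12·3 = 36 beats, 36/2 = 18 chords.
E: 15·5 = 75 beats, 75/1.5 = 50 chords.
Total: 30 + 21 + 40 + 18 + 50 = 159.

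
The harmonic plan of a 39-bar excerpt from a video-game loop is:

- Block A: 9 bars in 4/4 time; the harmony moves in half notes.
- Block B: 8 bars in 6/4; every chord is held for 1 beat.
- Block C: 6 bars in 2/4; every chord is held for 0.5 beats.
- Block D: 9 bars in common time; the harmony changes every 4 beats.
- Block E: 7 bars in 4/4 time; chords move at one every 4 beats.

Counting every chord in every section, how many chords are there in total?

A: 9·4 = 36 beats, 36/2 = 18 chords.
B: 8·6 = 48 beats, 48/1 = 48 chords.
C: 6·2 = 12 beats, 12/0.5 = 24 chords.
D: 9·4 = 36 beats, 36/4 = 9 chords.
E: 7·4 = 28 beats, 28/4 = 7 chords.
Total: 18 + 48 + 24 + 9 + 7 = 106.

106 chords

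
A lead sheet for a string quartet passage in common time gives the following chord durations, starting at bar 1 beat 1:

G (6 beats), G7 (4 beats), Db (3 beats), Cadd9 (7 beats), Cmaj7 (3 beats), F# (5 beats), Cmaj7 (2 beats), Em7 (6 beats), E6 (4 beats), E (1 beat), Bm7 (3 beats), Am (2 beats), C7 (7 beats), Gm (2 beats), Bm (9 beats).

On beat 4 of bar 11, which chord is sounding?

Bm7

Beat 4 of bar 11 is beat (11−1)×4 + 4 = 44 overall.
Running totals: G ends at 6, G7 ends at 10, Db ends at 13, Cadd9 ends at 20, Cmaj7 ends at 23, F# ends at 28, Cmaj7 ends at 30, Em7 ends at 36, E6 ends at 40, E ends at 41, Bm7 ends at 44.
Beat 44 falls within Bm7.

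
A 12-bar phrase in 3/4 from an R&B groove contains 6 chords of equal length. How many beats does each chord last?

6 beats

12 bars × 3 beats/bar = 36 beats total.
36 beats ÷ 6 chords = 6 beats per chord.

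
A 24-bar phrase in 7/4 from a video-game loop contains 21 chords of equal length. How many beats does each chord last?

24 bars × 7 beats/bar = 168 beats total.
168 beats ÷ 21 chords = 8 beats per chord.

8 beats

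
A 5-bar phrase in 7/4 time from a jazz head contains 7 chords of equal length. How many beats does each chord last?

5 beats

5 bars × 7 beats/bar = 35 beats total.
35 beats ÷ 7 chords = 5 beats per chord.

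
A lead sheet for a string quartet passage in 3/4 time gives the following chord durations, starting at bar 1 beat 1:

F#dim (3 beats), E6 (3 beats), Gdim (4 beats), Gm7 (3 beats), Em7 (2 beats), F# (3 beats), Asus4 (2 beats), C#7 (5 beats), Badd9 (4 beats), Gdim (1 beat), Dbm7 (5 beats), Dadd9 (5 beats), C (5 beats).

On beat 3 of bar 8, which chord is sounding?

Beat 3 of bar 8 is beat (8−1)×3 + 3 = 24 overall.
Running totals: F#dim ends at 3, E6 ends at 6, Gdim ends at 10, Gm7 ends at 13, Em7 ends at 15, F# ends at 18, Asus4 ends at 20, C#7 ends at 25.
Beat 24 falls within C#7.

C#7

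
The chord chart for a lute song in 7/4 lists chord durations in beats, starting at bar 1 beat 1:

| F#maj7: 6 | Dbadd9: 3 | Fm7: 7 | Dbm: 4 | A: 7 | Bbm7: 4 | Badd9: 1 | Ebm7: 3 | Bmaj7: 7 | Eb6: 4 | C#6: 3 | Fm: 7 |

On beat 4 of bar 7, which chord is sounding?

Eb6

Beat 4 of bar 7 is beat (7−1)×7 + 4 = 46 overall.
Running totals: F#maj7 ends at 6, Dbadd9 ends at 9, Fm7 ends at 16, Dbm ends at 20, A ends at 27, Bbm7 ends at 31, Badd9 ends at 32, Ebm7 ends at 35, Bmaj7 ends at 42, Eb6 ends at 46.
Beat 46 falls within Eb6.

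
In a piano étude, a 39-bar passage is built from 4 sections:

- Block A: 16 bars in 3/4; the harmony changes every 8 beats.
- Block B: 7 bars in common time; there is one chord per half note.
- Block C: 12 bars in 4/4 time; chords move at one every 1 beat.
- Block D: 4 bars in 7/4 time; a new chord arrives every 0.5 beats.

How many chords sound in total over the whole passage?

124 chords

A: 16·3 = 48 beats, 48/8 = 6 chords.
B: 7·4 = 28 beats, 28/2 = 14 chords.
C: 12·4 = 48 beats, 48/1 = 48 chords.
D: 4·7 = 28 beats, 28/0.5 = 56 chords.
Total: 6 + 14 + 48 + 56 = 124.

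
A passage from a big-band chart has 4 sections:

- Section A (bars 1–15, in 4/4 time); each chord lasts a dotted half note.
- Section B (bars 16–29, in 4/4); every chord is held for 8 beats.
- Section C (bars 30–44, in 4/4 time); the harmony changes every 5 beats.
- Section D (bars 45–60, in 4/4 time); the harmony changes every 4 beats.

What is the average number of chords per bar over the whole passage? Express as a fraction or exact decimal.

11/12 chords per bar

A: 15 bars of 4 beats is 60 beats; at 3 beats each that's 20 chords.
B: 14 bars of 4 beats is 56 beats; at 8 beats each that's 7 chords.
C: 15 bars of 4 beats is 60 beats; at 5 beats each that's 12 chords.
D: 16 bars of 4 beats is 64 beats; at 4 beats each that's 16 chords.
Overall: 55 chords over 60 bars → 55/60 = 11/12 chords per bar.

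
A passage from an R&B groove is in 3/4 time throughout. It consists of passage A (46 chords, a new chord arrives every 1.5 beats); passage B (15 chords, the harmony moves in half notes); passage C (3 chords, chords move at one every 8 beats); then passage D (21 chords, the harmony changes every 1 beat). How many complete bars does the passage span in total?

A: 46 × 1.5 = 69 beats = 23 bars.
B: 15 × 2 = 30 beats = 10 bars.
C: 3 × 8 = 24 beats = 8 bars.
D: 21 × 1 = 21 beats = 7 bars.
Total: 23 + 10 + 8 + 7 = 48 bars.

48 bars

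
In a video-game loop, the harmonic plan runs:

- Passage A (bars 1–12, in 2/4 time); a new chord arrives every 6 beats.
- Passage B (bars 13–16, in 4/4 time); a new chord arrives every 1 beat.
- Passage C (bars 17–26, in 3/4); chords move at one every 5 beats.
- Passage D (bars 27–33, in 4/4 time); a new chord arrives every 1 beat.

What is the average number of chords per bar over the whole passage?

18/11 chords per bar

A: 12 bars of 2 beats is 24 beats; at 6 beats each that's 4 chords.
B: 4 bars of 4 beats is 16 beats; at 1 beat each that's 16 chords.
C: 10 bars of 3 beats is 30 beats; at 5 beats each that's 6 chords.
D: 7 bars of 4 beats is 28 beats; at 1 beat each that's 28 chords.
Overall: 54 chords over 33 bars → 54/33 = 18/11 chords per bar.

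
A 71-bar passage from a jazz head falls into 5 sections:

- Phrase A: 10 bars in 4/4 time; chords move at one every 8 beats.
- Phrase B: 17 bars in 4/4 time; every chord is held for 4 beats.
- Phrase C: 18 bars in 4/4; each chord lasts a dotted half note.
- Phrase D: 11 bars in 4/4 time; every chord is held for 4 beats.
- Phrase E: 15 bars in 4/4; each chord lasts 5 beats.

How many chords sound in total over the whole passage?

A: 10·4 = 40 beats, 40/8 = 5 chords.
B: 17·4 = 68 beats, 68/4 = 17 chords.
C: 18·4 = 72 beats, 72/3 = 24 chords.
D: 11·4 = 44 beats, 44/4 = 11 chords.
E: 15·4 = 60 beats, 60/5 = 12 chords.
Total: 5 + 17 + 24 + 11 + 12 = 69.

69 chords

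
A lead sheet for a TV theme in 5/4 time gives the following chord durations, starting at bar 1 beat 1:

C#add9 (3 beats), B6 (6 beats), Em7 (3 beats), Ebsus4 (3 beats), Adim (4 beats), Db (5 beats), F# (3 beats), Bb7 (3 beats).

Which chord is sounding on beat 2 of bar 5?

Beat 2 of bar 5 is beat (5−1)×5 + 2 = 22 overall.
Running totals: C#add9 ends at 3, B6 ends at 9, Em7 ends at 12, Ebsus4 ends at 15, Adim ends at 19, Db ends at 24.
Beat 22 falls within Db.

Db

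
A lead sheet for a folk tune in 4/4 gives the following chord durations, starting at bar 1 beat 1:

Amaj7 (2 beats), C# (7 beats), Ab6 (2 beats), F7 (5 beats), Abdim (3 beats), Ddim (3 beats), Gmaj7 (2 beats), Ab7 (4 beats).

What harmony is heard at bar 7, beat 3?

Ab7

Beat 3 of bar 7 is beat (7−1)×4 + 3 = 27 overall.
Running totals: Amaj7 ends at 2, C# ends at 9, Ab6 ends at 11, F7 ends at 16, Abdim ends at 19, Ddim ends at 22, Gmaj7 ends at 24, Ab7 ends at 28.
Beat 27 falls within Ab7.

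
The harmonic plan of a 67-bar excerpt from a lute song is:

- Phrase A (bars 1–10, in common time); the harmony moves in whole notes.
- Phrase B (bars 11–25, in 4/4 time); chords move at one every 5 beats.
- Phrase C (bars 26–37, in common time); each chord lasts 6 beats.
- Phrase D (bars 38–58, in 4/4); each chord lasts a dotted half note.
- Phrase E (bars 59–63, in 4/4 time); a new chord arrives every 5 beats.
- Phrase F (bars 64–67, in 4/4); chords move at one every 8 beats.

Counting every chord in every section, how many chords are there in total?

64 chords

A has 40 beats and chords last 4 each, so 10 chords.
B has 60 beats and chords last 5 each, so 12 chords.
C has 48 beats and chords last 6 each, so 8 chords.
D has 84 beats and chords last 3 each, so 28 chords.
E has 20 beats and chords last 5 each, so 4 chords.
F has 16 beats and chords last 8 each, so 2 chords.
Total: 10 + 12 + 8 + 28 + 4 + 2 = 64.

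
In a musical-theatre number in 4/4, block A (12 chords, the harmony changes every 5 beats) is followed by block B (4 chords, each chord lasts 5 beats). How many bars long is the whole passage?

A: 12 × 5 = 60 beats = 15 bars.
B: 4 × 5 = 20 beats = 5 bars.
Total: 15 + 5 = 20 bars.

20 bars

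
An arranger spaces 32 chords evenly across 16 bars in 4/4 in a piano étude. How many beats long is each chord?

16 bars × 4 beats/bar = 64 beats total.
64 beats ÷ 32 chords = 2 beats per chord.
(That is a half note.)

2 beats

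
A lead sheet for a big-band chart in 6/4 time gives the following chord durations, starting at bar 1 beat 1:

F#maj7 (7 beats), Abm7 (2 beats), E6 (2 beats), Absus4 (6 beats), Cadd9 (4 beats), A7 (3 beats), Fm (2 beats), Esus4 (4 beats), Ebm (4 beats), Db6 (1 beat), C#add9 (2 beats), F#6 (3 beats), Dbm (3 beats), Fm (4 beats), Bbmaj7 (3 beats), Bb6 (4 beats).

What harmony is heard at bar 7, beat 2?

F#6

Beat 2 of bar 7 is beat (7−1)×6 + 2 = 38 overall.
Running totals: F#maj7 ends at 7, Abm7 ends at 9, E6 ends at 11, Absus4 ends at 17, Cadd9 ends at 21, A7 ends at 24, Fm ends at 26, Esus4 ends at 30, Ebm ends at 34, Db6 ends at 35, C#add9 ends at 37, F#6 ends at 40.
Beat 38 falls within F#6.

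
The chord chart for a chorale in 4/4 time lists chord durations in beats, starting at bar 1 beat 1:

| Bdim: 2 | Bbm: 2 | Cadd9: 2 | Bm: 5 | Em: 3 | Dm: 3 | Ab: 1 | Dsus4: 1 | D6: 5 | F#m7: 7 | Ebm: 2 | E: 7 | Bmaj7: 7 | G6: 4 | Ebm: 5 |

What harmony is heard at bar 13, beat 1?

G6

Beat 1 of bar 13 is beat (13−1)×4 + 1 = 49 overall.
Running totals: Bdim ends at 2, Bbm ends at 4, Cadd9 ends at 6, Bm ends at 11, Em ends at 14, Dm ends at 17, Ab ends at 18, Dsus4 ends at 19, D6 ends at 24, F#m7 ends at 31, Ebm ends at 33, E ends at 40, Bmaj7 ends at 47, G6 ends at 51.
Beat 49 falls within G6.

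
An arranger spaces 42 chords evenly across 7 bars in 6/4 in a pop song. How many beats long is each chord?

1 beat

7 bars × 6 beats/bar = 42 beats total.
42 beats ÷ 42 chords = 1 beats per chord.
(That is a quarter note.)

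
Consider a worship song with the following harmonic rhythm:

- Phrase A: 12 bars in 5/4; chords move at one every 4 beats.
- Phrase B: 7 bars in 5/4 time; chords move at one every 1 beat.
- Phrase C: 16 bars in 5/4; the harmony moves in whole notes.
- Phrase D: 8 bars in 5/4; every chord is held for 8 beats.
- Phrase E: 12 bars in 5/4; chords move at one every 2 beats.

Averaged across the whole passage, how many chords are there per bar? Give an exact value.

21/11 chords per bar

A: 12 × 5 = 60 beats ÷ 4 = 15 chords.
B: 7 × 5 = 35 beats ÷ 1 = 35 chords.
C: 16 × 5 = 80 beats ÷ 4 = 20 chords.
D: 8 × 5 = 40 beats ÷ 8 = 5 chords.
E: 12 × 5 = 60 beats ÷ 2 = 30 chords.
Overall: 105 chords over 55 bars → 105/55 = 21/11 chords per bar.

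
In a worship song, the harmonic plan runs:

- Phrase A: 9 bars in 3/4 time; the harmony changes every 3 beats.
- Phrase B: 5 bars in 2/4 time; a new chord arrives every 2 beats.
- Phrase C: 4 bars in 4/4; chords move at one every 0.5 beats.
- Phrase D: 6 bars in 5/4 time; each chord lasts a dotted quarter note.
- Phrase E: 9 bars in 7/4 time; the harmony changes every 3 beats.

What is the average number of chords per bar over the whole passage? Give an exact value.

29/11 chords per bar

A: 9 × 3 = 27 beats ÷ 3 = 9 chords.
B: 5 × 2 = 10 beats ÷ 2 = 5 chords.
C: 4 × 4 = 16 beats ÷ 0.5 = 32 chords.
D: 6 × 5 = 30 beats ÷ 1.5 = 20 chords.
E: 9 × 7 = 63 beats ÷ 3 = 21 chords.
Overall: 87 chords over 33 bars → 87/33 = 29/11 chords per bar.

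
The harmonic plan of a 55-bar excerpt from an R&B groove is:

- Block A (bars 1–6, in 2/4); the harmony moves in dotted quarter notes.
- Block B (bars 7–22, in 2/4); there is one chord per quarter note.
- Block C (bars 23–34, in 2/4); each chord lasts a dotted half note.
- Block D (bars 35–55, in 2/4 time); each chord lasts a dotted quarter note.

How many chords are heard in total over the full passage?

76 chords

A: 6 bars × 2 beats = 12 beats; 1.5 beats/chord → 8 chords.
B: 16 bars × 2 beats = 32 beats; 1 beat/chord → 32 chords.
C: 12 bars × 2 beats = 24 beats; 3 beats/chord → 8 chords.
D: 21 bars × 2 beats = 42 beats; 1.5 beats/chord → 28 chords.
Total: 8 + 32 + 8 + 28 = 76.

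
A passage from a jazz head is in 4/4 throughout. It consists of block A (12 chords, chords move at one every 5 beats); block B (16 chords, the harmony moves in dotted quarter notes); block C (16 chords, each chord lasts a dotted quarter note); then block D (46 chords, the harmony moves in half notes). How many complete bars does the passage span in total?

A: 12 × 5 = 60 beats = 15 bars.
B: 16 × 1.5 = 24 beats = 6 bars.
C: 16 × 1.5 = 24 beats = 6 bars.
D: 46 × 2 = 92 beats = 23 bars.
Total: 15 + 6 + 6 + 23 = 50 bars.

50 bars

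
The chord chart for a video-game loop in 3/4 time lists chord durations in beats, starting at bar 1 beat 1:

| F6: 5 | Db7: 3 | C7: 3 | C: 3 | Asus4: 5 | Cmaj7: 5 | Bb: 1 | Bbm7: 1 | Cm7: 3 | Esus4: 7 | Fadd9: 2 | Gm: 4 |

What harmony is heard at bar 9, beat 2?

Beat 2 of bar 9 is beat (9−1)×3 + 2 = 26 overall.
Running totals: F6 ends at 5, Db7 ends at 8, C7 ends at 11, C ends at 14, Asus4 ends at 19, Cmaj7 ends at 24, Bb ends at 25, Bbm7 ends at 26.
Beat 26 falls within Bbm7.

Bbm7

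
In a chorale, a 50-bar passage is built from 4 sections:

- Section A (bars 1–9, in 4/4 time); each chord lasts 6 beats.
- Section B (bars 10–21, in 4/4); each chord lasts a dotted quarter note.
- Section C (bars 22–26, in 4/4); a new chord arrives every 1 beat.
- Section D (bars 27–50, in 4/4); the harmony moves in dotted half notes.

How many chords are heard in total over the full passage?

A: 9 bars × 4 beats = 36 beats; 6 beats/chord → 6 chords.
B: 12 bars × 4 beats = 48 beats; 1.5 beats/chord → 32 chords.
C: 5 bars × 4 beats = 20 beats; 1 beat/chord → 20 chords.
D: 24 bars × 4 beats = 96 beats; 3 beats/chord → 32 chords.
Total: 6 + 32 + 20 + 32 = 90.

90 chords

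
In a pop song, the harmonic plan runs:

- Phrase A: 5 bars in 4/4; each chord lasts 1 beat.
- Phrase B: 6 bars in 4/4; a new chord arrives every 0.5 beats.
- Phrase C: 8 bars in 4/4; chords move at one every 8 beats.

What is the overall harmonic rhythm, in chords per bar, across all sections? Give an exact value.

A: 5 × 4 = 20 beats ÷ 1 = 20 chords.
B: 6 × 4 = 24 beats ÷ 0.5 = 48 chords.
C: 8 × 4 = 32 beats ÷ 8 = 4 chords.
Overall: 72 chords over 19 bars → 72/19 = 72/19 chords per bar.

72/19 chords per bar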